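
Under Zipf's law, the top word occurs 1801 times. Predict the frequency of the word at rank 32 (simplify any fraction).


Zipf's law: freq(rank) = f1 / rank
f1 = 1801, rank = 32
freq = 1801 / 32
GCD(1801, 32) = 1
Simplified: 1801/32

1801/32


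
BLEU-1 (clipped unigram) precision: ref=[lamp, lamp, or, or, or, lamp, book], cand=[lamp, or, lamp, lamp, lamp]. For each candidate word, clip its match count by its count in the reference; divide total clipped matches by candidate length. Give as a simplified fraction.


Reference word counts: {'book': 1, 'lamp': 3, 'or': 3}
Checking each candidate word (with clipping):
  'lamp' -> in reference (ref count 3, used 1/3) -> match (matches: 1)
  'or' -> in reference (ref count 3, used 1/3) -> match (matches: 2)
  'lamp' -> in reference (ref count 3, used 2/3) -> match (matches: 3)
  'lamp' -> in reference (ref count 3, used 3/3) -> match (matches: 4)
  'lamp' -> ref count 3 already used up (3/3) -> clipped, no match (matches: 4)
Clipped matches: 4, Candidate length: 5
Precision = 4/5

4/5


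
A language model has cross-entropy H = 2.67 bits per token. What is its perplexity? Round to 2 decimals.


Perplexity formula: PP = 2^H
H = 2.67
PP = 2^2.67
Decompose: 2^2.67 = 2^2 * 2^0.67
2^2 = 4, 2^0.67 ~ 1.5910730
PP ~ 4 * 1.5910730 = 6.3642920
Rounded to 2 decimals: 6.36

6.36


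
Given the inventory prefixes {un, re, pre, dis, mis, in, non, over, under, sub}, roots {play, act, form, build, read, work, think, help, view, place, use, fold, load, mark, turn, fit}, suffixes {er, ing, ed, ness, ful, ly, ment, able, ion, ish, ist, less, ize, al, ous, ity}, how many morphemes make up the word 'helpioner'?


Segmenting 'helpioner' against the inventory:
  'help' -> root (morpheme 1)
  'ion' -> suffix (morpheme 2)
  'er' -> suffix (morpheme 3)
Total morphemes: 3

3


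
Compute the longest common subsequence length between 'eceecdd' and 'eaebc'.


DP table for LCS of 'eceecdd' and 'eaebc':
       e  a  e  b  c
    0  0  0  0  0  0
  e 0  1  1  1  1  1
  c 0  1  1  1  1  2
  e 0  1  1  2  2  2
  e 0  1  1  2  2  2
  c 0  1  1  2  2  3
  d 0  1  1  2  2  3
  d 0  1  1  2  2  3
LCS: 'eec'
LCS length = 3

3


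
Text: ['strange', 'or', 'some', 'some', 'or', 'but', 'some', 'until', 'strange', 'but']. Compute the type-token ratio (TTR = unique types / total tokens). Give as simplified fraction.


Tokens: 10
Unique types: ('but', 'or', 'some', 'strange', 'until') = 5
TTR = 5/10
Simplify: divide both by 5 -> 1/2
TTR = 1/2

1/2


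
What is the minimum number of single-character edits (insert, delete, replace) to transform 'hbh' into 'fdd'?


Building DP table for s1='hbh' (len 3) and s2='fdd' (len 3):
       f  d  d
    0  1  2  3
  h 1  1  2  3
  b 2  2  2  3
  h 3  3  3  3
Edit distance = dp[3][3] = 3

3


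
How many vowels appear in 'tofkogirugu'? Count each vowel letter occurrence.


Scanning each character of 'tofkogirugu':
  Position 1: 't' -> consonant (running count: 0)
  Position 2: 'o' -> vowel (running count: 1)
  Position 3: 'f' -> consonant (running count: 1)
  Position 4: 'k' -> consonant (running count: 1)
  Position 5: 'o' -> vowel (running count: 2)
  Position 6: 'g' -> consonant (running count: 2)
  Position 7: 'i' -> vowel (running count: 3)
  Position 8: 'r' -> consonant (running count: 3)
  Position 9: 'u' -> vowel (running count: 4)
  Position 10: 'g' -> consonant (running count: 4)
  Position 11: 'u' -> vowel (running count: 5)
Total vowels: 5

5


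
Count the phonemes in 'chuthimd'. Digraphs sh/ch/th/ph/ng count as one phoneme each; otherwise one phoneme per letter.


Parsing 'chuthimd' greedily, digraphs first:
  'ch' -> digraph (1 consonant phoneme) (phonemes so far: 1)
  'u' -> vowel phoneme (phonemes so far: 2)
  'th' -> digraph (1 consonant phoneme) (phonemes so far: 3)
  'i' -> vowel phoneme (phonemes so far: 4)
  'm' -> consonant phoneme (phonemes so far: 5)
  'd' -> consonant phoneme (phonemes so far: 6)
Total phonemes: 6

6


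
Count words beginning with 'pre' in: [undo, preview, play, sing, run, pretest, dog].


Checking each word for prefix 'pre':
  'undo' -> no (count: 0)
  'preview' -> YES, starts with 'pre' (count: 1)
  'play' -> no (count: 1)
  'sing' -> no (count: 1)
  'run' -> no (count: 1)
  'pretest' -> YES, starts with 'pre' (count: 2)
  'dog' -> no (count: 2)
Total with prefix 'pre': 2

2


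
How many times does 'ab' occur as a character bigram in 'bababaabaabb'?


Scanning 'bababaabaabb' for bigram 'ab':
  Position 0: 'ba' -> no
  Position 1: 'ab' -> MATCH
  Position 2: 'ba' -> no
  Position 3: 'ab' -> MATCH
  Position 4: 'ba' -> no
  Position 5: 'aa' -> no
  Position 6: 'ab' -> MATCH
  Position 7: 'ba' -> no
  Position 8: 'aa' -> no
  Position 9: 'ab' -> MATCH
  Position 10: 'bb' -> no
Total matches: 4

4


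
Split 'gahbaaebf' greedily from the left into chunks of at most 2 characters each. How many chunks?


'gahbaaebf' has 9 characters.
Chunking with max size 2:
  Chunk 1: 'ga' (positions 0-1)
  Chunk 2: 'hb' (positions 2-3)
  Chunk 3: 'aa' (positions 4-5)
  Chunk 4: 'eb' (positions 6-7)
  Chunk 5: 'f' (positions 8-8)
Total chunks: ceil(9 / 2) = 5

5


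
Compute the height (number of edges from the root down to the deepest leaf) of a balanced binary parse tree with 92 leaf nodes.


In a balanced binary tree with n leaves the deepest leaf is ceil(log2(n)) edges below the root.
log2(92) = 6.5236
ceil(6.5236) = 7
height (edges) = 7

7


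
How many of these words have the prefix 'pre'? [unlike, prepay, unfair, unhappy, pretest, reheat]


Checking each word for prefix 'pre':
  'unlike' -> no (count: 0)
  'prepay' -> YES, starts with 'pre' (count: 1)
  'unfair' -> no (count: 1)
  'unhappy' -> no (count: 1)
  'pretest' -> YES, starts with 'pre' (count: 2)
  'reheat' -> no (count: 2)
Total with prefix 'pre': 2

2


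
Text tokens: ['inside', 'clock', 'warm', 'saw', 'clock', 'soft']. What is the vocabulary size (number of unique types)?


Listing all tokens and tracking unique types:
  Token 1: 'inside' -> NEW (unique so far: 1)
  Token 2: 'clock' -> NEW (unique so far: 2)
  Token 3: 'warm' -> NEW (unique so far: 3)
  Token 4: 'saw' -> NEW (unique so far: 4)
  Token 5: 'clock' -> duplicate (unique so far: 4)
  Token 6: 'soft' -> NEW (unique so far: 5)
Unique types: ('clock', 'inside', 'saw', 'soft', 'warm')
Vocabulary size: 5

5


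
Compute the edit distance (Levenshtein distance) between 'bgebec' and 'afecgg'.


Building DP table for s1='bgebec' (len 6) and s2='afecgg' (len 6):
       a  f  e  c  g  g
    0  1  2  3  4  5  6
  b 1  1  2  3  4  5  6
  g 2  2  2  3  4  4  5
  e 3  3  3  2  3  4  5
  b 4  4  4  3  3  4  5
  e 5  5  5  4  4  4  5
  c 6  6  6  5  4  5  5
Edit distance = dp[6][6] = 5

5


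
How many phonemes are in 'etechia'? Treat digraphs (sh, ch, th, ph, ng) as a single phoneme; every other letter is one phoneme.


Parsing 'etechia' greedily, digraphs first:
  'e' -> vowel phoneme (phonemes so far: 1)
  't' -> consonant phoneme (phonemes so far: 2)
  'e' -> vowel phoneme (phonemes so far: 3)
  'ch' -> digraph (1 consonant phoneme) (phonemes so far: 4)
  'i' -> vowel phoneme (phonemes so far: 5)
  'a' -> vowel phoneme (phonemes so far: 6)
Total phonemes: 6

6


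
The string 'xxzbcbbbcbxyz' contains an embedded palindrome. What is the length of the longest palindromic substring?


Scanning 'xxzbcbbbcbxyz' for palindromic substrings.
Substring at positions 3-9: 'bcbbbcb'.
Check: reverse('bcbbbcb') = 'bcbbbcb' -> palindrome confirmed.
Neighbouring characters ('z' / 'x') break symmetry, so it cannot extend further.
No longer palindromic substring exists; longest length = 7

7


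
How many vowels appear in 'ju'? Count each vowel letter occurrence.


Scanning each character of 'ju':
  Position 1: 'j' -> consonant (running count: 0)
  Position 2: 'u' -> vowel (running count: 1)
Total vowels: 1

1


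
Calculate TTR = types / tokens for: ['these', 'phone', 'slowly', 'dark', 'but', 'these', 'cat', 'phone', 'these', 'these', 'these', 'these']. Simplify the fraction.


Tokens: 12
Unique types: ('but', 'cat', 'dark', 'phone', 'slowly', 'these') = 6
TTR = 6/12
Simplify: divide both by 6 -> 1/2
TTR = 1/2

1/2


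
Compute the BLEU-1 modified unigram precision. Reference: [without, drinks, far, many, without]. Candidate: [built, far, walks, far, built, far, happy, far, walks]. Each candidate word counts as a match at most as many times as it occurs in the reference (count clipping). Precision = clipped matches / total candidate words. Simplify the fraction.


Reference word counts: {'drinks': 1, 'far': 1, 'many': 1, 'without': 2}
Checking each candidate word (with clipping):
  'built' -> not in reference -> no match (matches: 0)
  'far' -> in reference (ref count 1, used 1/1) -> match (matches: 1)
  'walks' -> not in reference -> no match (matches: 1)
  'far' -> ref count 1 already used up (1/1) -> clipped, no match (matches: 1)
  'built' -> not in reference -> no match (matches: 1)
  'far' -> ref count 1 already used up (1/1) -> clipped, no match (matches: 1)
  'happy' -> not in reference -> no match (matches: 1)
  'far' -> ref count 1 already used up (1/1) -> clipped, no match (matches: 1)
  'walks' -> not in reference -> no match (matches: 1)
Clipped matches: 1, Candidate length: 9
Precision = 1/9

1/9


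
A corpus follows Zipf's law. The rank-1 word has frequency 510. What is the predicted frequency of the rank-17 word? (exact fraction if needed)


Zipf's law: freq(rank) = f1 / rank
f1 = 510, rank = 17
freq = 510 / 17
= 30

30


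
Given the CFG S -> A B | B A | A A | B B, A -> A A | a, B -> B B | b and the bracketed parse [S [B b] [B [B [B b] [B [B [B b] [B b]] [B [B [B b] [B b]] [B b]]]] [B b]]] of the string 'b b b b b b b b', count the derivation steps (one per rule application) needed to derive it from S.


Every bracketed nonterminal node [X ...] in the tree is produced by exactly one rule application.
Reading the tree off as a leftmost derivation:
  Step 1: S  =>  B B   (applied S -> B B)
  Step 2: B B  =>  b B   (applied B -> b)
  Step 3: b B  =>  b B B   (applied B -> B B)
  Step 4: b B B  =>  b B B B   (applied B -> B B)
  Step 5: b B B B  =>  b b B B   (applied B -> b)
  Step 6: b b B B  =>  b b B B B   (applied B -> B B)
  Step 7: b b B B B  =>  b b B B B B   (applied B -> B B)
  Step 8: b b B B B B  =>  b b b B B B   (applied B -> b)
  Step 9: b b b B B B  =>  b b b b B B   (applied B -> b)
  Step 10: b b b b B B  =>  b b b b B B B   (applied B -> B B)
  Step 11: b b b b B B B  =>  b b b b B B B B   (applied B -> B B)
  Step 12: b b b b B B B B  =>  b b b b b B B B   (applied B -> b)
  Step 13: b b b b b B B B  =>  b b b b b b B B   (applied B -> b)
  Step 14: b b b b b b B B  =>  b b b b b b b B   (applied B -> b)
  Step 15: b b b b b b b B  =>  b b b b b b b b   (applied B -> b)
Final yield: b b b b b b b b
Total rewrite steps: 15

15


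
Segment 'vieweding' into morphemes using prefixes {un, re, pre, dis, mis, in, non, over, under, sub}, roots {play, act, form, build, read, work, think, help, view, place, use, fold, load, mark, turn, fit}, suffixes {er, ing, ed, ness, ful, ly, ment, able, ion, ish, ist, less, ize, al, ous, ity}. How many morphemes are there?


Segmenting 'vieweding' against the inventory:
  'view' -> root (morpheme 1)
  'ed' -> suffix (morpheme 2)
  'ing' -> suffix (morpheme 3)
Total morphemes: 3

3


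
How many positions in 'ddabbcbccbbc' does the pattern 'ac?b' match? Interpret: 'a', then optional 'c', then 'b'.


Pattern: ac?b means 'a', then optional 'c', then 'b'.
Scanning 'ddabbcbccbbc' position-by-position:
  Pos 0: window 'dda' -> no
  Pos 1: window 'dab' -> no
  Pos 2: window 'abb' -> MATCH
  Pos 3: window 'bbc' -> no
  Pos 4: window 'bcb' -> no
  Pos 5: window 'cbc' -> no
  Pos 6: window 'bcc' -> no
  Pos 7: window 'ccb' -> no
  Pos 8: window 'cbb' -> no
  Pos 9: window 'bbc' -> no
  Pos 10: window 'bc' -> no
  Pos 11: window 'c' -> no
Total matches: 1

1


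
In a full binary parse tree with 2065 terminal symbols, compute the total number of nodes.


Leaf nodes (terminals): 2065
Internal nodes = n - 1 = 2065 - 1 = 2064
Total = leaves + internal = 2065 + 2064 = 4129

4129


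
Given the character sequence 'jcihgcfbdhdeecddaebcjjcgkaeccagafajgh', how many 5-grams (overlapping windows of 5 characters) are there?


String 'jcihgcfbdhdeecddaebcjjcgkaeccagafajgh' has length L = 37.
Number of overlapping n-grams = L - n + 1
Substituting: 37 - 5 + 1 = 33

33


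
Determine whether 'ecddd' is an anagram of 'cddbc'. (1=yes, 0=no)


Sort characters of 'ecddd': 'cddde'
Sort characters of 'cddbc': 'bccdd'
Sorted forms differ -> they are NOT anagrams
Result: 0

0


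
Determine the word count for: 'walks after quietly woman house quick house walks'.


Counting words by splitting on spaces:
  Word 1: 'walks'
  Word 2: 'after'
  Word 3: 'quietly'
  Word 4: 'woman'
  Word 5: 'house'
  Word 6: 'quick'
  Word 7: 'house'
  Word 8: 'walks'
Total words: 8

8


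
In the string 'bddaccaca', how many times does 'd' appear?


Scanning 'bddaccaca' for 'd':
  Position 1: 'd' -> MATCH (count: 1)
  Position 2: 'd' -> MATCH (count: 2)
Total occurrences of 'd': 2

2


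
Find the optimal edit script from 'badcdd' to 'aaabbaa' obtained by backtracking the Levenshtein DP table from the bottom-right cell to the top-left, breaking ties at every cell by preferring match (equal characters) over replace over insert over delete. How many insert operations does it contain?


Edit distance = 6. Backtracking from cell (6, 7) with preference match > replace > insert > delete,
then listing the resulting alignment 'badcdd' -> 'aaabbaa' left to right:
  Step 1: insert 'a' [insertion #1]
  Step 2: replace b->a
  Step 3: keep 'a'
  Step 4: replace d->b
  Step 5: replace c->b
  Step 6: replace d->a
  Step 7: replace d->a
Total insertions: 1

1


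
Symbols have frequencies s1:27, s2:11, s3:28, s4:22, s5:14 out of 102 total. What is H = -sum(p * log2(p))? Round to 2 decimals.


Computing entropy H = -sum(p_i * log2(p_i)):
  s1: p = 27/102 = 0.2647, -p*log2(p) = 0.5076
  s2: p = 11/102 = 0.1078, -p*log2(p) = 0.3465
  s3: p = 28/102 = 0.2745, -p*log2(p) = 0.5120
  s4: p = 22/102 = 0.2157, -p*log2(p) = 0.4773
  s5: p = 14/102 = 0.1373, -p*log2(p) = 0.3932
H = sum of terms = 2.2366
Rounded to 2 decimals: 2.24

2.24


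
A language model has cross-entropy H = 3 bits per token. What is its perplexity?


Perplexity formula: PP = 2^H
H = 3
PP = 2^3
Steps: 2^1 = 2, 2^2 = 4, 2^3 = 8
PP = 8

8


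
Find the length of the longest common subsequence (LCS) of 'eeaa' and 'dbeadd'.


DP table for LCS of 'eeaa' and 'dbeadd':
       d  b  e  a  d  d
    0  0  0  0  0  0  0
  e 0  0  0  1  1  1  1
  e 0  0  0  1  1  1  1
  a 0  0  0  1  2  2  2
  a 0  0  0  1  2  2  2
LCS: 'ea'
LCS length = 2

2


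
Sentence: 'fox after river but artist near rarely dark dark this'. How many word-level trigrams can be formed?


Word trigrams from [10] words:
  Trigram 1: (fox after river)
  Trigram 2: (after river but)
  Trigram 3: (river but artist)
  Trigram 4: (but artist near)
  Trigram 5: (artist near rarely)
  Trigram 6: (near rarely dark)
  Trigram 7: (rarely dark dark)
  Trigram 8: (dark dark this)
Total word trigrams: 10 - 2 = 8

8


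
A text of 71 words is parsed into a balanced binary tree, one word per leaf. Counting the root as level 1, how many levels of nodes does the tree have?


In a balanced binary tree with n leaves the deepest leaf is ceil(log2(n)) edges below the root,
so counting node levels inclusive of root and leaves gives ceil(log2(n)) + 1 levels.
log2(71) = 6.1497
ceil(6.1497) = 7
levels = 7 + 1 = 8

8


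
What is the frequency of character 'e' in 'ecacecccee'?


Scanning 'ecacecccee' for 'e':
  Position 0: 'e' -> MATCH (count: 1)
  Position 4: 'e' -> MATCH (count: 2)
  Position 8: 'e' -> MATCH (count: 3)
  Position 9: 'e' -> MATCH (count: 4)
Total occurrences of 'e': 4

4


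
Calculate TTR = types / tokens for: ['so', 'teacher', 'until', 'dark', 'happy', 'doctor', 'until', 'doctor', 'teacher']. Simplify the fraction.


Tokens: 9
Unique types: ('dark', 'doctor', 'happy', 'so', 'teacher', 'until') = 6
TTR = 6/9
Simplify: divide both by 3 -> 2/3
TTR = 2/3

2/3


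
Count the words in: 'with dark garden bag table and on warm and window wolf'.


Counting words by splitting on spaces:
  Word 1: 'with'
  Word 2: 'dark'
  Word 3: 'garden'
  Word 4: 'bag'
  Word 5: 'table'
  Word 6: 'and'
  Word 7: 'on'
  Word 8: 'warm'
  Word 9: 'and'
  Word 10: 'window'
  Word 11: 'wolf'
Total words: 11

11


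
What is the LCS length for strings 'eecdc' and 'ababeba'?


DP table for LCS of 'eecdc' and 'ababeba':
       a  b  a  b  e  b  a
    0  0  0  0  0  0  0  0
  e 0  0  0  0  0  1  1  1
  e 0  0  0  0  0  1  1  1
  c 0  0  0  0  0  1  1  1
  d 0  0  0  0  0  1  1  1
  c 0  0  0  0  0  1  1  1
LCS: 'e'
LCS length = 1

1


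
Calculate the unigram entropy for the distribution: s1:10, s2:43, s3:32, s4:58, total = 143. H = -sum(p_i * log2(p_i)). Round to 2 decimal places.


Computing entropy H = -sum(p_i * log2(p_i)):
  s1: p = 10/143 = 0.0699, -p*log2(p) = 0.2684
  s2: p = 43/143 = 0.3007, -p*log2(p) = 0.5213
  s3: p = 32/143 = 0.2238, -p*log2(p) = 0.4833
  s4: p = 58/143 = 0.4056, -p*log2(p) = 0.5280
H = sum of terms = 1.8010
Rounded to 2 decimals: 1.80

1.80


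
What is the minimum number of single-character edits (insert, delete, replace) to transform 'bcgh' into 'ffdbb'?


Building DP table for s1='bcgh' (len 4) and s2='ffdbb' (len 5):
       f  f  d  b  b
    0  1  2  3  4  5
  b 1  1  2  3  3  4
  c 2  2  2  3  4  4
  g 3  3  3  3  4  5
  h 4  4  4  4  4  5
Edit distance = dp[4][5] = 5

5


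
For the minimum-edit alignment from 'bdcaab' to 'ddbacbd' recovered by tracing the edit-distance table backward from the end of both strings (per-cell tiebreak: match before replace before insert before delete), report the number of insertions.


Edit distance = 4. Backtracking from cell (6, 7) with preference match > replace > insert > delete,
then listing the resulting alignment 'bdcaab' -> 'ddbacbd' left to right:
  Step 1: replace b->d
  Step 2: keep 'd'
  Step 3: replace c->b
  Step 4: keep 'a'
  Step 5: replace a->c
  Step 6: keep 'b'
  Step 7: insert 'd' [insertion #1]
Total insertions: 1

1


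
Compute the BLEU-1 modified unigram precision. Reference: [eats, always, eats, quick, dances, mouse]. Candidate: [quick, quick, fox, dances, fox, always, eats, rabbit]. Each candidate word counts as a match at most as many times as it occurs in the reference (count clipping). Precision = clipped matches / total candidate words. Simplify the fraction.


Reference word counts: {'always': 1, 'dances': 1, 'eats': 2, 'mouse': 1, 'quick': 1}
Checking each candidate word (with clipping):
  'quick' -> in reference (ref count 1, used 1/1) -> match (matches: 1)
  'quick' -> ref count 1 already used up (1/1) -> clipped, no match (matches: 1)
  'fox' -> not in reference -> no match (matches: 1)
  'dances' -> in reference (ref count 1, used 1/1) -> match (matches: 2)
  'fox' -> not in reference -> no match (matches: 2)
  'always' -> in reference (ref count 1, used 1/1) -> match (matches: 3)
  'eats' -> in reference (ref count 2, used 1/2) -> match (matches: 4)
  'rabbit' -> not in reference -> no match (matches: 4)
Clipped matches: 4, Candidate length: 8
Precision = 4/8 = 1/2

1/2


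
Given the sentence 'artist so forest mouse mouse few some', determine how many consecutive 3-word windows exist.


Word trigrams from [7] words:
  Trigram 1: (artist so forest)
  Trigram 2: (so forest mouse)
  Trigram 3: (forest mouse mouse)
  Trigram 4: (mouse mouse few)
  Trigram 5: (mouse few some)
Total word trigrams: 7 - 2 = 5

5


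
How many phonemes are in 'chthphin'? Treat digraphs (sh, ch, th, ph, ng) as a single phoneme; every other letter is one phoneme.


Parsing 'chthphin' greedily, digraphs first:
  'ch' -> digraph (1 consonant phoneme) (phonemes so far: 1)
  'th' -> digraph (1 consonant phoneme) (phonemes so far: 2)
  'ph' -> digraph (1 consonant phoneme) (phonemes so far: 3)
  'i' -> vowel phoneme (phonemes so far: 4)
  'n' -> consonant phoneme (phonemes so far: 5)
Total phonemes: 5

5


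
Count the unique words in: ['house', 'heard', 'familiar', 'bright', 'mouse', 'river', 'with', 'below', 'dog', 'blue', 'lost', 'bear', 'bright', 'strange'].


Listing all tokens and tracking unique types:
  Token 1: 'house' -> NEW (unique so far: 1)
  Token 2: 'heard' -> NEW (unique so far: 2)
  Token 3: 'familiar' -> NEW (unique so far: 3)
  Token 4: 'bright' -> NEW (unique so far: 4)
  Token 5: 'mouse' -> NEW (unique so far: 5)
  Token 6: 'river' -> NEW (unique so far: 6)
  Token 7: 'with' -> NEW (unique so far: 7)
  Token 8: 'below' -> NEW (unique so far: 8)
  Token 9: 'dog' -> NEW (unique so far: 9)
  Token 10: 'blue' -> NEW (unique so far: 10)
  Token 11: 'lost' -> NEW (unique so far: 11)
  Token 12: 'bear' -> NEW (unique so far: 12)
  Token 13: 'bright' -> duplicate (unique so far: 12)
  Token 14: 'strange' -> NEW (unique so far: 13)
Unique types: ('bear', 'below', 'blue', 'bright', 'dog', 'familiar', 'heard', 'house', 'lost', 'mouse', 'river', 'strange', 'with')
Vocabulary size: 13

13


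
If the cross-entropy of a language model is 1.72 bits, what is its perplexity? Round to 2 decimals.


Perplexity formula: PP = 2^H
H = 1.72
PP = 2^1.72
Decompose: 2^1.72 = 2^1 * 2^0.72
2^1 = 2, 2^0.72 ~ 1.6471820
PP ~ 2 * 1.6471820 = 3.2943640
Rounded to 2 decimals: 3.29

3.29


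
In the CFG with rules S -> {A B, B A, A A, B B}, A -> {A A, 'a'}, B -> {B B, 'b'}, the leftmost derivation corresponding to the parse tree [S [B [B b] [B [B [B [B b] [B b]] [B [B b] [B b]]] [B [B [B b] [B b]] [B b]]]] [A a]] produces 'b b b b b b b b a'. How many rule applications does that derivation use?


Every bracketed nonterminal node [X ...] in the tree is produced by exactly one rule application.
Reading the tree off as a leftmost derivation:
  Step 1: S  =>  B A   (applied S -> B A)
  Step 2: B A  =>  B B A   (applied B -> B B)
  Step 3: B B A  =>  b B A   (applied B -> b)
  Step 4: b B A  =>  b B B A   (applied B -> B B)
  Step 5: b B B A  =>  b B B B A   (applied B -> B B)
  Step 6: b B B B A  =>  b B B B B A   (applied B -> B B)
  Step 7: b B B B B A  =>  b b B B B A   (applied B -> b)
  Step 8: b b B B B A  =>  b b b B B A   (applied B -> b)
  Step 9: b b b B B A  =>  b b b B B B A   (applied B -> B B)
  Step 10: b b b B B B A  =>  b b b b B B A   (applied B -> b)
  Step 11: b b b b B B A  =>  b b b b b B A   (applied B -> b)
  Step 12: b b b b b B A  =>  b b b b b B B A   (applied B -> B B)
  Step 13: b b b b b B B A  =>  b b b b b B B B A   (applied B -> B B)
  Step 14: b b b b b B B B A  =>  b b b b b b B B A   (applied B -> b)
  Step 15: b b b b b b B B A  =>  b b b b b b b B A   (applied B -> b)
  Step 16: b b b b b b b B A  =>  b b b b b b b b A   (applied B -> b)
  Step 17: b b b b b b b b A  =>  b b b b b b b b a   (applied A -> a)
Final yield: b b b b b b b b a
Total rewrite steps: 17

17


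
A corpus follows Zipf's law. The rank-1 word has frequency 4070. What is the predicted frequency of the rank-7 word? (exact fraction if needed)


Zipf's law: freq(rank) = f1 / rank
f1 = 4070, rank = 7
freq = 4070 / 7
GCD(4070, 7) = 1
Simplified: 4070/7

4070/7


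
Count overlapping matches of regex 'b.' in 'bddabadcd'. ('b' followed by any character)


Pattern: b. means 'b' followed by any character.
Scanning 'bddabadcd' position-by-position:
  Pos 0: window 'bd' -> MATCH
  Pos 1: window 'dd' -> no
  Pos 2: window 'da' -> no
  Pos 3: window 'ab' -> no
  Pos 4: window 'ba' -> MATCH
  Pos 5: window 'ad' -> no
  Pos 6: window 'dc' -> no
  Pos 7: window 'cd' -> no
  Pos 8: window 'd' -> no
Total matches: 2

2


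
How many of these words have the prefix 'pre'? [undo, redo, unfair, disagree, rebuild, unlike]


Checking each word for prefix 'pre':
  'undo' -> no (count: 0)
  'redo' -> no (count: 0)
  'unfair' -> no (count: 0)
  'disagree' -> no (count: 0)
  'rebuild' -> no (count: 0)
  'unlike' -> no (count: 0)
Total with prefix 'pre': 0

0


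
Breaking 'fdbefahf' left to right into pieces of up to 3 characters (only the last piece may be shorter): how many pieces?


'fdbefahf' has 8 characters.
Chunking with max size 3:
  Chunk 1: 'fdb' (positions 0-2)
  Chunk 2: 'efa' (positions 3-5)
  Chunk 3: 'hf' (positions 6-7)
Total chunks: ceil(8 / 3) = 3

3


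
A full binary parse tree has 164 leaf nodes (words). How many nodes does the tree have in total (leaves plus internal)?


Leaf nodes (terminals): 164
Internal nodes = n - 1 = 164 - 1 = 163
Total = leaves + internal = 164 + 163 = 327

327


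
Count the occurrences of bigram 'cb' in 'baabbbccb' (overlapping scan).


Scanning 'baabbbccb' for bigram 'cb':
  Position 0: 'ba' -> no
  Position 1: 'aa' -> no
  Position 2: 'ab' -> no
  Position 3: 'bb' -> no
  Position 4: 'bb' -> no
  Position 5: 'bc' -> no
  Position 6: 'cc' -> no
  Position 7: 'cb' -> MATCH
Total matches: 1

1


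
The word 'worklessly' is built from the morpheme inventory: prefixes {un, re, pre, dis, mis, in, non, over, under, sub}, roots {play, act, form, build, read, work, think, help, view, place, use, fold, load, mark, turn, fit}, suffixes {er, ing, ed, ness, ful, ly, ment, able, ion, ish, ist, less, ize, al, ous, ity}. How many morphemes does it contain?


Segmenting 'worklessly' against the inventory:
  'work' -> root (morpheme 1)
  'less' -> suffix (morpheme 2)
  'ly' -> suffix (morpheme 3)
Total morphemes: 3

3


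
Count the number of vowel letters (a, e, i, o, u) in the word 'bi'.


Scanning each character of 'bi':
  Position 1: 'b' -> consonant (running count: 0)
  Position 2: 'i' -> vowel (running count: 1)
Total vowels: 1

1


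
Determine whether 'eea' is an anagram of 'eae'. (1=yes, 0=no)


Sort characters of 'eea': 'aee'
Sort characters of 'eae': 'aee'
Sorted forms match -> they ARE anagrams
Result: 1

1


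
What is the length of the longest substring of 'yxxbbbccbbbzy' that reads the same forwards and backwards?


Scanning 'yxxbbbccbbbzy' for palindromic substrings.
Substring at positions 3-10: 'bbbccbbb'.
Check: reverse('bbbccbbb') = 'bbbccbbb' -> palindrome confirmed.
Neighbouring characters ('x' / 'z') break symmetry, so it cannot extend further.
No longer palindromic substring exists; longest length = 8

8


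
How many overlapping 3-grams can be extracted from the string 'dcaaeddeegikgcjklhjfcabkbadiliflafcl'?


String 'dcaaeddeegikgcjklhjfcabkbadiliflafcl' has length L = 36.
Number of overlapping n-grams = L - n + 1
Substituting: 36 - 3 + 1 = 34

34


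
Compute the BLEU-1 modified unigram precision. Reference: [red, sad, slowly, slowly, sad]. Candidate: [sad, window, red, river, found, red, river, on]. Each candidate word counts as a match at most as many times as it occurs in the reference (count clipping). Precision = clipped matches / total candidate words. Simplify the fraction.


Reference word counts: {'red': 1, 'sad': 2, 'slowly': 2}
Checking each candidate word (with clipping):
  'sad' -> in reference (ref count 2, used 1/2) -> match (matches: 1)
  'window' -> not in reference -> no match (matches: 1)
  'red' -> in reference (ref count 1, used 1/1) -> match (matches: 2)
  'river' -> not in reference -> no match (matches: 2)
  'found' -> not in reference -> no match (matches: 2)
  'red' -> ref count 1 already used up (1/1) -> clipped, no match (matches: 2)
  'river' -> not in reference -> no match (matches: 2)
  'on' -> not in reference -> no match (matches: 2)
Clipped matches: 2, Candidate length: 8
Precision = 2/8 = 1/4

1/4


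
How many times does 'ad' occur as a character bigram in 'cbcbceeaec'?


Scanning 'cbcbceeaec' for bigram 'ad':
  Position 0: 'cb' -> no
  Position 1: 'bc' -> no
  Position 2: 'cb' -> no
  Position 3: 'bc' -> no
  Position 4: 'ce' -> no
  Position 5: 'ee' -> no
  Position 6: 'ea' -> no
  Position 7: 'ae' -> no
  Position 8: 'ec' -> no
Total matches: 0

0


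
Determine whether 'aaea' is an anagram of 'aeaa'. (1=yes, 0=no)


Sort characters of 'aaea': 'aaae'
Sort characters of 'aeaa': 'aaae'
Sorted forms match -> they ARE anagrams
Result: 1

1


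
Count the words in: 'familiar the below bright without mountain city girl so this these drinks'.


Counting words by splitting on spaces:
  Word 1: 'familiar'
  Word 2: 'the'
  Word 3: 'below'
  Word 4: 'bright'
  Word 5: 'without'
  Word 6: 'mountain'
  Word 7: 'city'
  Word 8: 'girl'
  Word 9: 'so'
  Word 10: 'this'
  Word 11: 'these'
  Word 12: 'drinks'
Total words: 12

12


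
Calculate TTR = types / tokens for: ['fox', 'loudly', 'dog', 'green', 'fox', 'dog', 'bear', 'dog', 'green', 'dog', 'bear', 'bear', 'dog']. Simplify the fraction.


Tokens: 13
Unique types: ('bear', 'dog', 'fox', 'green', 'loudly') = 5
TTR = 5/13
Already in lowest terms.

5/13


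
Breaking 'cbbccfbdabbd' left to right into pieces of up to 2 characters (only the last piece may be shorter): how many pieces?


'cbbccfbdabbd' has 12 characters.
Chunking with max size 2:
  Chunk 1: 'cb' (positions 0-1)
  Chunk 2: 'bc' (positions 2-3)
  Chunk 3: 'cf' (positions 4-5)
  Chunk 4: 'bd' (positions 6-7)
  Chunk 5: 'ab' (positions 8-9)
  Chunk 6: 'bd' (positions 10-11)
Total chunks: ceil(12 / 2) = 6

6


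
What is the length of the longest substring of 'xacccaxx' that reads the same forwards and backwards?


Scanning 'xacccaxx' for palindromic substrings.
Substring at positions 0-6: 'xacccax'.
Check: reverse('xacccax') = 'xacccax' -> palindrome confirmed.
Neighbouring characters ('-' / 'x') break symmetry, so it cannot extend further.
No longer palindromic substring exists; longest length = 7

7


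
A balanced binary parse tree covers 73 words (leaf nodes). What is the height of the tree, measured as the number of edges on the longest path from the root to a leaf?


In a balanced binary tree with n leaves the deepest leaf is ceil(log2(n)) edges below the root.
log2(73) = 6.1898
ceil(6.1898) = 7
height (edges) = 7

7


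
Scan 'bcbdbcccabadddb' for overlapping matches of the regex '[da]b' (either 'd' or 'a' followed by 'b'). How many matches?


Pattern: [da]b means either 'd' or 'a' followed by 'b'.
Scanning 'bcbdbcccabadddb' position-by-position:
  Pos 0: window 'bc' -> no
  Pos 1: window 'cb' -> no
  Pos 2: window 'bd' -> no
  Pos 3: window 'db' -> MATCH
  Pos 4: window 'bc' -> no
  Pos 5: window 'cc' -> no
  Pos 6: window 'cc' -> no
  Pos 7: window 'ca' -> no
  Pos 8: window 'ab' -> MATCH
  Pos 9: window 'ba' -> no
  Pos 10: window 'ad' -> no
  Pos 11: window 'dd' -> no
  Pos 12: window 'dd' -> no
  Pos 13: window 'db' -> MATCH
  Pos 14: window 'b' -> no
Total matches: 3

3


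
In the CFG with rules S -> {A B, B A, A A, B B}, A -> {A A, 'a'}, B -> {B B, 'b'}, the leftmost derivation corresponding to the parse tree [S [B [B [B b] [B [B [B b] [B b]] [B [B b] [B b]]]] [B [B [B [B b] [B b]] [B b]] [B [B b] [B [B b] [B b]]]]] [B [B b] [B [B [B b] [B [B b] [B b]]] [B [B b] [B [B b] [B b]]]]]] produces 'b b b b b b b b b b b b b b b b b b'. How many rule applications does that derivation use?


Every bracketed nonterminal node [X ...] in the tree is produced by exactly one rule application.
Reading the tree off as a leftmost derivation:
  Step 1: S  =>  B B   (applied S -> B B)
  Step 2: B B  =>  B B B   (applied B -> B B)
  Step 3: B B B  =>  B B B B   (applied B -> B B)
  Step 4: B B B B  =>  b B B B   (applied B -> b)
  Step 5: b B B B  =>  b B B B B   (applied B -> B B)
  Step 6: b B B B B  =>  b B B B B B   (applied B -> B B)
  Step 7: b B B B B B  =>  b b B B B B   (applied B -> b)
  Step 8: b b B B B B  =>  b b b B B B   (applied B -> b)
  Step 9: b b b B B B  =>  b b b B B B B   (applied B -> B B)
  Step 10: b b b B B B B  =>  b b b b B B B   (applied B -> b)
  Step 11: b b b b B B B  =>  b b b b b B B   (applied B -> b)
  Step 12: b b b b b B B  =>  b b b b b B B B   (applied B -> B B)
  Step 13: b b b b b B B B  =>  b b b b b B B B B   (applied B -> B B)
  Step 14: b b b b b B B B B  =>  b b b b b B B B B B   (applied B -> B B)
  Step 15: b b b b b B B B B B  =>  b b b b b b B B B B   (applied B -> b)
  Step 16: b b b b b b B B B B  =>  b b b b b b b B B B   (applied B -> b)
  Step 17: b b b b b b b B B B  =>  b b b b b b b b B B   (applied B -> b)
  Step 18: b b b b b b b b B B  =>  b b b b b b b b B B B   (applied B -> B B)
  Step 19: b b b b b b b b B B B  =>  b b b b b b b b b B B   (applied B -> b)
  Step 20: b b b b b b b b b B B  =>  b b b b b b b b b B B B   (applied B -> B B)
  Step 21: b b b b b b b b b B B B  =>  b b b b b b b b b b B B   (applied B -> b)
  Step 22: b b b b b b b b b b B B  =>  b b b b b b b b b b b B   (applied B -> b)
  Step 23: b b b b b b b b b b b B  =>  b b b b b b b b b b b B B   (applied B -> B B)
  Step 24: b b b b b b b b b b b B B  =>  b b b b b b b b b b b b B   (applied B -> b)
  Step 25: b b b b b b b b b b b b B  =>  b b b b b b b b b b b b B B   (applied B -> B B)
  Step 26: b b b b b b b b b b b b B B  =>  b b b b b b b b b b b b B B B   (applied B -> B B)
  Step 27: b b b b b b b b b b b b B B B  =>  b b b b b b b b b b b b b B B   (applied B -> b)
  Step 28: b b b b b b b b b b b b b B B  =>  b b b b b b b b b b b b b B B B   (applied B -> B B)
  Step 29: b b b b b b b b b b b b b B B B  =>  b b b b b b b b b b b b b b B B   (applied B -> b)
  Step 30: b b b b b b b b b b b b b b B B  =>  b b b b b b b b b b b b b b b B   (applied B -> b)
  Step 31: b b b b b b b b b b b b b b b B  =>  b b b b b b b b b b b b b b b B B   (applied B -> B B)
  Step 32: b b b b b b b b b b b b b b b B B  =>  b b b b b b b b b b b b b b b b B   (applied B -> b)
  Step 33: b b b b b b b b b b b b b b b b B  =>  b b b b b b b b b b b b b b b b B B   (applied B -> B B)
  Step 34: b b b b b b b b b b b b b b b b B B  =>  b b b b b b b b b b b b b b b b b B   (applied B -> b)
  Step 35: b b b b b b b b b b b b b b b b b B  =>  b b b b b b b b b b b b b b b b b b   (applied B -> b)
Final yield: b b b b b b b b b b b b b b b b b b
Total rewrite steps: 35

35


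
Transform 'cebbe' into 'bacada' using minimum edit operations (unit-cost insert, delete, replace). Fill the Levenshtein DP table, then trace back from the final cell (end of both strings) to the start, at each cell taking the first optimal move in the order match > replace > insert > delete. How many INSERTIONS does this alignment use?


Edit distance = 6. Backtracking from cell (5, 6) with preference match > replace > insert > delete,
then listing the resulting alignment 'cebbe' -> 'bacada' left to right:
  Step 1: insert 'b' [insertion #1]
  Step 2: replace c->a
  Step 3: replace e->c
  Step 4: replace b->a
  Step 5: replace b->d
  Step 6: replace e->a
Total insertions: 1

1


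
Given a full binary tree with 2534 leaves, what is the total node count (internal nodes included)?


Leaf nodes (terminals): 2534
Internal nodes = n - 1 = 2534 - 1 = 2533
Total = leaves + internal = 2534 + 2533 = 5067

5067


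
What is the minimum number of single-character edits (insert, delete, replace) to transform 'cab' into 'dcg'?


Building DP table for s1='cab' (len 3) and s2='dcg' (len 3):
       d  c  g
    0  1  2  3
  c 1  1  1  2
  a 2  2  2  2
  b 3  3  3  3
Edit distance = dp[3][3] = 3

3


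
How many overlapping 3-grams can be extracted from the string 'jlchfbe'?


String 'jlchfbe' has length L = 7.
Number of overlapping n-grams = L - n + 1
Substituting: 7 - 3 + 1 = 5

5


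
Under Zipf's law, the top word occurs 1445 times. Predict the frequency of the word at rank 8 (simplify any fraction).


Zipf's law: freq(rank) = f1 / rank
f1 = 1445, rank = 8
freq = 1445 / 8
GCD(1445, 8) = 1
Simplified: 1445/8

1445/8


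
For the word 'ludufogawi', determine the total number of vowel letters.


Scanning each character of 'ludufogawi':
  Position 1: 'l' -> consonant (running count: 0)
  Position 2: 'u' -> vowel (running count: 1)
  Position 3: 'd' -> consonant (running count: 1)
  Position 4: 'u' -> vowel (running count: 2)
  Position 5: 'f' -> consonant (running count: 2)
  Position 6: 'o' -> vowel (running count: 3)
  Position 7: 'g' -> consonant (running count: 3)
  Position 8: 'a' -> vowel (running count: 4)
  Position 9: 'w' -> consonant (running count: 4)
  Position 10: 'i' -> vowel (running count: 5)
Total vowels: 5

5


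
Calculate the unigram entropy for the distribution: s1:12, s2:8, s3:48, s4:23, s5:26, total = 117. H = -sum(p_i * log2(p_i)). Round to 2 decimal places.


Computing entropy H = -sum(p_i * log2(p_i)):
  s1: p = 12/117 = 0.1026, -p*log2(p) = 0.3370
  s2: p = 8/117 = 0.0684, -p*log2(p) = 0.2646
  s3: p = 48/117 = 0.4103, -p*log2(p) = 0.5273
  s4: p = 23/117 = 0.1966, -p*log2(p) = 0.4613
  s5: p = 26/117 = 0.2222, -p*log2(p) = 0.4822
H = sum of terms = 2.0724
Rounded to 2 decimals: 2.07

2.07


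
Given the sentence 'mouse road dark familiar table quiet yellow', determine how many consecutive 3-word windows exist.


Word trigrams from [7] words:
  Trigram 1: (mouse road dark)
  Trigram 2: (road dark familiar)
  Trigram 3: (dark familiar table)
  Trigram 4: (familiar table quiet)
  Trigram 5: (table quiet yellow)
Total word trigrams: 7 - 2 = 5

5


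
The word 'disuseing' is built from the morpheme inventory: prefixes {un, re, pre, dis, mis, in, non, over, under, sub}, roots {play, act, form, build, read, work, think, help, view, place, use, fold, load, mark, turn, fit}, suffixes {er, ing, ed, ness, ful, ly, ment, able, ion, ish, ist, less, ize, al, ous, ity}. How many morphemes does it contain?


Segmenting 'disuseing' against the inventory:
  'dis' -> prefix (morpheme 1)
  'use' -> root (morpheme 2)
  'ing' -> suffix (morpheme 3)
Total morphemes: 3

3


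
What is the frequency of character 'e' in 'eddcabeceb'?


Scanning 'eddcabeceb' for 'e':
  Position 0: 'e' -> MATCH (count: 1)
  Position 6: 'e' -> MATCH (count: 2)
  Position 8: 'e' -> MATCH (count: 3)
Total occurrences of 'e': 3

3


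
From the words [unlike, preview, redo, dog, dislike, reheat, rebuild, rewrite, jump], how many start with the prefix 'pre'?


Checking each word for prefix 'pre':
  'unlike' -> no (count: 0)
  'preview' -> YES, starts with 'pre' (count: 1)
  'redo' -> no (count: 1)
  'dog' -> no (count: 1)
  'dislike' -> no (count: 1)
  'reheat' -> no (count: 1)
  'rebuild' -> no (count: 1)
  'rewrite' -> no (count: 1)
  'jump' -> no (count: 1)
Total with prefix 'pre': 1

1


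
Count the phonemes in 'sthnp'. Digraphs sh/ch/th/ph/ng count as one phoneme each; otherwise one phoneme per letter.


Parsing 'sthnp' greedily, digraphs first:
  's' -> consonant phoneme (phonemes so far: 1)
  'th' -> digraph (1 consonant phoneme) (phonemes so far: 2)
  'n' -> consonant phoneme (phonemes so far: 3)
  'p' -> consonant phoneme (phonemes so far: 4)
Total phonemes: 4

4


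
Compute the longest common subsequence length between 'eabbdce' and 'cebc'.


DP table for LCS of 'eabbdce' and 'cebc':
       c  e  b  c
    0  0  0  0  0
  e 0  0  1  1  1
  a 0  0  1  1  1
  b 0  0  1  2  2
  b 0  0  1  2  2
  d 0  0  1  2  2
  c 0  1  1  2  3
  e 0  1  2  2  3
LCS: 'ebc'
LCS length = 3

3


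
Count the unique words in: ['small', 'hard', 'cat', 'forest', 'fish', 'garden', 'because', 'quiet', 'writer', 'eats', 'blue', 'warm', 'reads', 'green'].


Listing all tokens and tracking unique types:
  Token 1: 'small' -> NEW (unique so far: 1)
  Token 2: 'hard' -> NEW (unique so far: 2)
  Token 3: 'cat' -> NEW (unique so far: 3)
  Token 4: 'forest' -> NEW (unique so far: 4)
  Token 5: 'fish' -> NEW (unique so far: 5)
  Token 6: 'garden' -> NEW (unique so far: 6)
  Token 7: 'because' -> NEW (unique so far: 7)
  Token 8: 'quiet' -> NEW (unique so far: 8)
  Token 9: 'writer' -> NEW (unique so far: 9)
  Token 10: 'eats' -> NEW (unique so far: 10)
  Token 11: 'blue' -> NEW (unique so far: 11)
  Token 12: 'warm' -> NEW (unique so far: 12)
  Token 13: 'reads' -> NEW (unique so far: 13)
  Token 14: 'green' -> NEW (unique so far: 14)
Unique types: ('because', 'blue', 'cat', 'eats', 'fish', 'forest', 'garden', 'green', 'hard', 'quiet', 'reads', 'small', 'warm', 'writer')
Vocabulary size: 14

14
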